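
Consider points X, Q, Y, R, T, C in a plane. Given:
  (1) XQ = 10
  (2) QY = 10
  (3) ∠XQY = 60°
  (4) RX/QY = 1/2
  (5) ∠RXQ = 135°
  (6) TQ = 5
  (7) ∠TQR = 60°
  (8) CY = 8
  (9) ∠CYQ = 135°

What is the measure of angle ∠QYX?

Step 1: By the law of cosines on triangle YQX: YX² = 10² + 10² − 2·10·10·cos(60°) = 100, so YX = 10.
Step 2: By the inverse law of cosines on triangle QYX: cos(∠QYX) = (10² + 10² − 10²) / (2·10·10) = 100/200 = 0.5, so ∠QYX = 60°.

Therefore, the measure of angle ∠QYX = 60°.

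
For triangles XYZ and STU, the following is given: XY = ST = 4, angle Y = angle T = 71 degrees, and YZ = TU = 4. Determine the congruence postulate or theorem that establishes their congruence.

Consider the given information: XY = ST = 4, angle Y = angle T = 71 degrees, and YZ = TU = 4
This is not SSS or AAS: SSS requires all three pairs of sides, but we don't have that. AAS requires two angles and a non-included side.
The correct criterion is SAS. Two pairs of corresponding sides and the included angle are equal (Side-Angle-Side).

SAS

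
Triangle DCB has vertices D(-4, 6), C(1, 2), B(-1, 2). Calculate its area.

Shoelace: Area = (1/2)|-4(2-2) + 1(2-6) + -1(6-2)| = (1/2)(8) = 4

4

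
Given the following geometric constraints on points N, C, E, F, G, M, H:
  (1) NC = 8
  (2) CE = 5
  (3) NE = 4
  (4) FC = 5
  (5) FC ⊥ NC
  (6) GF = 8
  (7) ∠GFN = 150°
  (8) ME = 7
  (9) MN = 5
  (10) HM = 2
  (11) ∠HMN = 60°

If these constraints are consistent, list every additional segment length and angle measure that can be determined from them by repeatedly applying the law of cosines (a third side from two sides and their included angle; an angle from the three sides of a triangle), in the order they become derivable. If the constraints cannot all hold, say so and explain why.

The constraints are consistent. Derivable facts, in order:
After 1 step:
- NF = √89
- NH = √19
- ∠CEN = 125.1°
- ∠CNE = 30.75°
- ∠ECN = 24.15°
- ∠EMN = 34.05°
- ∠ENM = 101.54°
- ∠MEN = 44.42°
After 2 steps:
- NG ≈ 16.84
- ∠CFN = 57.99°
- ∠CNF = 32.01°
- ∠HNM = 23.41°
- ∠MHN = 96.59°
After 3 steps:
- ∠FGN = 16.26°
- ∠FNG = 13.74°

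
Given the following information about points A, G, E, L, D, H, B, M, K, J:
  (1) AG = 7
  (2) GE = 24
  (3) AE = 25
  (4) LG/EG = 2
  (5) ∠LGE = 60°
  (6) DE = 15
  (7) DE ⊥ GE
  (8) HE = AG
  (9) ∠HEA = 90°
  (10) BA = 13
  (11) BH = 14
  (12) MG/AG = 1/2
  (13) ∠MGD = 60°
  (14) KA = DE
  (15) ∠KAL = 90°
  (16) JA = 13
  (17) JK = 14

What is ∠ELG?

From the given relations: LG = 2·EG = 2·24 = 48.
Step 1: By the law of cosines on triangle LGE: LE² = 48² + 24² − 2·48·24·cos(60°) = 1728, so LE ≈ 41.57.
Step 2: By the inverse law of cosines on triangle ELG: cos(∠ELG) = (41.57² + 48² − 24²) / (2·41.57·48) = 3456/3990.65 = 0.866, so ∠ELG = 30°.

Therefore, the measure of angle ∠ELG = 30°.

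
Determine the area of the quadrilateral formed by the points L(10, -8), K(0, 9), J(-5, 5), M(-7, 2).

The Shoelace formula works by pairing each vertex with the next (cycling back to the first).
For each pair, compute x_i*y_(i+1) - x_(i+1)*y_i:
  (10*9 - 0*-8) = 90
  (0*5 - -5*9) = 45
  (-5*2 - -7*5) = 25
  (-7*-8 - 10*2) = 36
Taking half the absolute value of the total: Area = (1/2)(196) = 98.

98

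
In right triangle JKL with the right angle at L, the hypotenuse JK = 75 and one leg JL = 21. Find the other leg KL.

By the Pythagorean theorem: KL^2 = JK^2 - JL^2
KL^2 = 75^2 - 21^2 = 5625 - 441 = 5184
KL = sqrt(5184) = 72

72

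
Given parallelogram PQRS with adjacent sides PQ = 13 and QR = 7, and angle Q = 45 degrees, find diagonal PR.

Using the law of cosines:
d^2 = 13^2 + 7^2 - 2(13)(7)cos(45 degrees)
d^2 = 169 + 49 - 182*sqrt(2)/2
d^2 = 218 - 91*sqrt(2)
d = sqrt(218 - 91*sqrt(2))

sqrt(218 - 91*sqrt(2))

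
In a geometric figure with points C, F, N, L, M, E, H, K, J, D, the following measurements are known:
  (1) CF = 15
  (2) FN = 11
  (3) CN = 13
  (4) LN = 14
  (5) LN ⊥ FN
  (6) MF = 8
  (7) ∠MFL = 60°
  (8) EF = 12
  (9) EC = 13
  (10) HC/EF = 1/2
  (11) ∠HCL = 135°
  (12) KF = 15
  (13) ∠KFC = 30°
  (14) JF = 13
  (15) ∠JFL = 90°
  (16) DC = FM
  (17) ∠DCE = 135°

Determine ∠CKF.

Step 1: By the law of cosines on triangle KFC: KC² = 15² + 15² − 2·15·15·cos(30°) = 60.29, so KC ≈ 7.76.
Step 2: By the inverse law of cosines on triangle CKF: cos(∠CKF) = (7.76² + 15² − 15²) / (2·7.76·15) = 60.29/232.94 = 0.2588, so ∠CKF = 75°.

Therefore, the measure of angle ∠CKF = 75°.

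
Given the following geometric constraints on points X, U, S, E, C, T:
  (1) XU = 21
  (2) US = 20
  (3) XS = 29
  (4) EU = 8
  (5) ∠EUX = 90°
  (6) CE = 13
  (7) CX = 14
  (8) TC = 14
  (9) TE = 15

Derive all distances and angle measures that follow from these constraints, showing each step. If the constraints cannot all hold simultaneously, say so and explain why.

The constraints are consistent.

Step 1: From XU = 21, UE = 8, and ∠XUE = 90°, by the law of cosines:
  XE² = XU² + UE² - 2·XU·UE·cos(90°) = 441 + 64 - 0 = 505
  XE ≈ 22.47

Step 2: From XS = 29, XU = 21, SU = 20, by the inverse law of cosines:
  cos(∠SXU) = (XS² + XU² - SU²) / (2·XS·XU)
  ∠SXU = 43.6°

Step 3: From US = 20, UX = 21, SX = 29, by the inverse law of cosines:
  cos(∠SUX) = (US² + UX² - SX²) / (2·US·UX)
  ∠SUX = 90°

Step 4: From SU = 20, SX = 29, UX = 21, by the inverse law of cosines:
  cos(∠USX) = (SU² + SX² - UX²) / (2·SU·SX)
  ∠USX = 46.4°

Step 5: From EC = 13, ET = 15, CT = 14, by the inverse law of cosines:
  cos(∠CET) = (EC² + ET² - CT²) / (2·EC·ET)
  ∠CET = 59.49°

Step 6: From CE = 13, CT = 14, ET = 15, by the inverse law of cosines:
  cos(∠ECT) = (CE² + CT² - ET²) / (2·CE·CT)
  ∠ECT = 67.38°

Step 7: From TC = 14, TE = 15, CE = 13, by the inverse law of cosines:
  cos(∠CTE) = (TC² + TE² - CE²) / (2·TC·TE)
  ∠CTE = 53.13°

Step 8: From XC = 14, XE = 22.47, CE = 13, by the inverse law of cosines:
  cos(∠CXE) = (XC² + XE² - CE²) / (2·XC·XE)
  ∠CXE = 32.28°

Step 9: From XE = 22.47, XU = 21, EU = 8, by the inverse law of cosines:
  cos(∠EXU) = (XE² + XU² - EU²) / (2·XE·XU)
  ∠EXU = 20.85°

Step 10: From EC = 13, EX = 22.47, CX = 14, by the inverse law of cosines:
  cos(∠CEX) = (EC² + EX² - CX²) / (2·EC·EX)
  ∠CEX = 35.1°

Step 11: From EU = 8, EX = 22.47, UX = 21, by the inverse law of cosines:
  cos(∠UEX) = (EU² + EX² - UX²) / (2·EU·EX)
  ∠UEX = 69.15°

Step 12: From CE = 13, CX = 14, EX = 22.47, by the inverse law of cosines:
  cos(∠ECX) = (CE² + CX² - EX²) / (2·CE·CX)
  ∠ECX = 112.62°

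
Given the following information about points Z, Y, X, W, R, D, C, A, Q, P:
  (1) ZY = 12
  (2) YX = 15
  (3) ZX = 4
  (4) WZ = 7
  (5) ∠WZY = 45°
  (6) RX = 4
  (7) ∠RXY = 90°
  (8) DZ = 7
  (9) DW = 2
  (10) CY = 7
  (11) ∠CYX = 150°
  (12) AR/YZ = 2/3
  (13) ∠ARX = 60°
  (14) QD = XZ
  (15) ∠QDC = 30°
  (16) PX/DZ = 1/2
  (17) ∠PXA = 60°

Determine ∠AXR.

From the given relations: AR = 2/3·YZ = 2/3·12 = 8.
Step 1: By the law of cosines on triangle XRA: XA² = 4² + 8² − 2·4·8·cos(60°) = 48, so XA = 4·√3.
Step 2: By the inverse law of cosines on triangle AXR: cos(∠AXR) = ((4·√3)² + 4² − 8²) / (2·4·√3·4) = 0/55.43 = 0, so ∠AXR = 90°.

Therefore, the measure of angle ∠AXR = 90°.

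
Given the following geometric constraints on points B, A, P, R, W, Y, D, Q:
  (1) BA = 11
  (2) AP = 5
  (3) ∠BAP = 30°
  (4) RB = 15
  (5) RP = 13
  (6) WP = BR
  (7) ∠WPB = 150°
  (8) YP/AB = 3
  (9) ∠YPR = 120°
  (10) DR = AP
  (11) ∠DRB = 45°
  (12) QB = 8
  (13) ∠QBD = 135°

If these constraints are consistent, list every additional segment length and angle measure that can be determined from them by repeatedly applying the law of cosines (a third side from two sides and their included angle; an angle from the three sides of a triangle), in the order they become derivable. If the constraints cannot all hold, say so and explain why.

The constraints are consistent. Derivable facts, in order:
After 1 step:
- BD ≈ 12
- BP ≈ 7.12
- RY ≈ 41.07
After 2 steps:
- BW ≈ 21.47
- DQ ≈ 18.54
- ∠ABP = 20.55°
- ∠APB = 129.45°
- ∠BDR = 117.86°
- ∠BPR = 91.63°
- ∠BRP = 28.34°
- ∠DBR = 17.14°
- ∠PBR = 60.03°
- ∠PRY = 44.09°
- ∠PYR = 15.91°
After 3 steps:
- ∠BDQ = 17.77°
- ∠BQD = 27.23°
- ∠BWP = 9.55°
- ∠PBW = 20.45°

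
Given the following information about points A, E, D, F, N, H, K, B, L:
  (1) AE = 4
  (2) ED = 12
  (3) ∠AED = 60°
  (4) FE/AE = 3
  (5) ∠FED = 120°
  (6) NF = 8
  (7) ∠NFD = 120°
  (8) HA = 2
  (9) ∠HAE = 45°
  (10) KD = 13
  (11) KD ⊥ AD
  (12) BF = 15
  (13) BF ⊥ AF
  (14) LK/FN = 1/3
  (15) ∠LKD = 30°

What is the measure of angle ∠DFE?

From the given relations: FE = 3·AE = 3·4 = 12.
Step 1: By the law of cosines on triangle FED: FD² = 12² + 12² − 2·12·12·cos(120°) = 432, so FD = 12·√3.
Step 2: By the inverse law of cosines on triangle DFE: cos(∠DFE) = ((12·√3)² + 12² − 12²) / (2·12·√3·12) = 432/498.83 = 0.866, so ∠DFE = 30°.

Therefore, the measure of angle ∠DFE = 30°.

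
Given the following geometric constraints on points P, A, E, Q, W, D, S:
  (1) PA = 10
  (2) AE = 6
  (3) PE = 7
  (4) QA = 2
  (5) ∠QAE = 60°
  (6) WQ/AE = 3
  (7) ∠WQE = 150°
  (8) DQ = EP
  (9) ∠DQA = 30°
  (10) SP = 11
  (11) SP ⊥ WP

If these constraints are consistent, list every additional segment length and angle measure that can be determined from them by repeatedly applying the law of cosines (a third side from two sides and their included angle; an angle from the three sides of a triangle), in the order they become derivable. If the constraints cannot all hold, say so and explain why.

The constraints are consistent. Derivable facts, in order:
After 1 step:
- AD ≈ 5.36
- EQ = 2·√7
- ∠AEP = 100.29°
- ∠APE = 36.18°
- ∠EAP = 43.53°
After 2 steps:
- EW ≈ 22.74
- ∠ADQ = 10.75°
- ∠AEQ = 19.11°
- ∠AQE = 100.89°
- ∠DAQ = 139.25°
After 3 steps:
- ∠EWQ = 6.68°
- ∠QEW = 23.32°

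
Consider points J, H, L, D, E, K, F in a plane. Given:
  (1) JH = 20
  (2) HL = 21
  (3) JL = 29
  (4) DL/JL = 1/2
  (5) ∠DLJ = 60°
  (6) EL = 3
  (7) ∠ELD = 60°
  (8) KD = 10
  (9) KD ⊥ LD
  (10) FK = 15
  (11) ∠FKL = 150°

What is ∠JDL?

From the given relations: DL = 1/2·JL = 1/2·29 ≈ 14.5.
Step 1: By the law of cosines on triangle DLJ: DJ² = 14.5² + 29² − 2·14.5·29·cos(60°) = 630.75, so DJ ≈ 25.11.
Step 2: By the inverse law of cosines on triangle JDL: cos(∠JDL) = (25.11² + 14.5² − 29²) / (2·25.11·14.5) = 0/728.33 = 0, so ∠JDL = 90°.

Therefore, the measure of angle ∠JDL = 90°.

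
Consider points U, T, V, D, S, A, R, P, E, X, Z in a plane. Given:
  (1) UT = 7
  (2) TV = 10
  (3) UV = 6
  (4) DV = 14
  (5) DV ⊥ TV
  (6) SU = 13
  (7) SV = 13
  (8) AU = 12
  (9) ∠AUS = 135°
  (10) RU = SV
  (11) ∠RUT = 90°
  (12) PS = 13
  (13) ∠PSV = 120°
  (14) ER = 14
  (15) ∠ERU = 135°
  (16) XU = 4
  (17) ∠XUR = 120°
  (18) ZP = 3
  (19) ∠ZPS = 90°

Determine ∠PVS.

Step 1: By the law of cosines on triangle VSP: VP² = 13² + 13² − 2·13·13·cos(120°) = 507, so VP = 13·√3.
Step 2: By the inverse law of cosines on triangle PVS: cos(∠PVS) = ((13·√3)² + 13² − 13²) / (2·13·√3·13) = 507/585.43 = 0.866, so ∠PVS = 30°.

Therefore, the measure of angle ∠PVS = 30°.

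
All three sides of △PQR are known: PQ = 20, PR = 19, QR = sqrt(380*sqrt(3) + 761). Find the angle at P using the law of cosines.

cos(P) = (20² + 19² - (sqrt(380*sqrt(3) + 761))²) / (2 × 20 × 19) = -sqrt(3)/2, so P = arccos(-sqrt(3)/2) = 150°.

150°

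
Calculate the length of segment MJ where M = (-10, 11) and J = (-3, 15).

d = sqrt((7)^2 + (4)^2) = sqrt(65)

sqrt(65)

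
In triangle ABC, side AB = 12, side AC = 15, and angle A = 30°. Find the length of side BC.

Law of cosines: BC^2 = 12^2 + 15^2 - 2(12)(15)cos(30°) = 369 - 180*sqrt(3), so BC = 3*sqrt(41 - 20*sqrt(3)).

3*sqrt(41 - 20*sqrt(3))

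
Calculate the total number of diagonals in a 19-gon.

Each of the 19 vertices connects to 16 non-adjacent vertices via diagonals.
Total connections = 19 × 16 = 304, but each diagonal is counted twice.
Number of diagonals = 304 / 2 = 152.

152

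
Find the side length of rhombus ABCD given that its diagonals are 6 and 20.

The diagonals of a rhombus bisect each other at right angles.
Half-diagonals: 6/2 = 3 and 20/2 = 10
side = sqrt(3^2 + 10^2)
side = sqrt(9 + 100)
side = sqrt(109)

sqrt(109)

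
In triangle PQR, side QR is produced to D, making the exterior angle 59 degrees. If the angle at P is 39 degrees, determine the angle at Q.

By the exterior angle theorem: exterior angle = sum of remote interior angles.
59 = 39 + angle Q
angle Q = 59 - 39 = 20 degrees

20 degrees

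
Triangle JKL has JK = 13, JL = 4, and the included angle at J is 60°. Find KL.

Law of cosines: KL^2 = 13^2 + 4^2 - 2(13)(4)cos(60°) = 133, so KL = sqrt(133).

sqrt(133)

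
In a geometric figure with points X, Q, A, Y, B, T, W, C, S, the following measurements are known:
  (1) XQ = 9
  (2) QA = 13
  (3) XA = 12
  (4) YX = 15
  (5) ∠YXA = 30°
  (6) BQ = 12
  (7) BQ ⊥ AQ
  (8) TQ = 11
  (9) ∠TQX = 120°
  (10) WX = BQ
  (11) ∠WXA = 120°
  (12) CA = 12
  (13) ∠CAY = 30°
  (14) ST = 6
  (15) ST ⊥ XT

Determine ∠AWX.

From the given relations: WX = BQ = 12.
Step 1: By the law of cosines on triangle WXA: WA² = 12² + 12² − 2·12·12·cos(120°) = 432, so WA = 12·√3.
Step 2: By the inverse law of cosines on triangle AWX: cos(∠AWX) = ((12·√3)² + 12² − 12²) / (2·12·√3·12) = 432/498.83 = 0.866, so ∠AWX = 30°.

Therefore, the measure of angle ∠AWX = 30°.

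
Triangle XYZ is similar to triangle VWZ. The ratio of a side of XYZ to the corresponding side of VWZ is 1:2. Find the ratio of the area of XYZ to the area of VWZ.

Area scales with the square of linear dimensions. If every length is multiplied by 1/2, then the area is multiplied by (1/2)^2 = 1/4.
The area ratio is 1:4.

1:4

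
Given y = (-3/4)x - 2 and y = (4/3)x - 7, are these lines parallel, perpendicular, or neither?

Slope of line 1: m1 = -3/4
Slope of line 2: m2 = 4/3
Two lines are perpendicular when the product of their slopes is -1 (negative reciprocals).
m1 * m2 = (-3/4) * (4/3) = -1, confirming perpendicularity.

Perpendicular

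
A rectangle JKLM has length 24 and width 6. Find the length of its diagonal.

A rectangle's diagonal splits it into two right triangles, with the diagonal as the hypotenuse.
By the Pythagorean theorem, d^2 = 24^2 + 6^2 = 612.
Therefore d = sqrt(612) = 6*sqrt(17).

6*sqrt(17)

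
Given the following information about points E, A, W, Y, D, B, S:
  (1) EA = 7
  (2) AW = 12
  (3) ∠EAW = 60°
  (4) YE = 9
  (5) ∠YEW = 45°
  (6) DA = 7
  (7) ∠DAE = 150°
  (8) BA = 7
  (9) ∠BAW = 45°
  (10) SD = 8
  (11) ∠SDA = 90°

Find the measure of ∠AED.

Step 1: By the law of cosines on triangle EAD: ED² = 7² + 7² − 2·7·7·cos(150°) = 182.87, so ED ≈ 13.52.
Step 2: By the inverse law of cosines on triangle AED: cos(∠AED) = (7² + 13.52² − 7²) / (2·7·13.52) = 182.87/189.32 = 0.9659, so ∠AED = 15°.

Therefore, the measure of angle ∠AED = 15°.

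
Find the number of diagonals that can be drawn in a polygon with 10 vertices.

Total line segments between 10 vertices = C(10,2) = 45.
Subtract the 10 sides: 45 - 10 = 35 diagonals.

35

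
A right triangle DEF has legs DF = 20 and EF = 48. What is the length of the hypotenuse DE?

In a right triangle, the square of the hypotenuse equals the sum of the squares of the two legs.
The legs are 20 and 48, so the hypotenuse = sqrt(400 + 2304) = sqrt(2704) = 52.

52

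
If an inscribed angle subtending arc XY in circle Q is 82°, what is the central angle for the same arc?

The inscribed angle theorem states that a central angle is always twice any inscribed angle that subtends the same arc.
Since the inscribed angle is 82°, the central angle = 2 × 82° = 164°.

164°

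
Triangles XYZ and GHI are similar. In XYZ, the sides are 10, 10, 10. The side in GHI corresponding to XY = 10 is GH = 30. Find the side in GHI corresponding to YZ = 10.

k = 30/10 = 3. HI = 3 * 10 = 30.

30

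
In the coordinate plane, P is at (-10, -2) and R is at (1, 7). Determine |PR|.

d = sqrt((1 - -10)^2 + (7 - -2)^2)
d = sqrt(11^2 + 9^2)
d = sqrt(121 + 81)
d = sqrt(202)

sqrt(202)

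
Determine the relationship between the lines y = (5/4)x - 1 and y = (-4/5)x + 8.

Slope of line 1: m1 = 5/4
Slope of line 2: m2 = -4/5
Two lines are perpendicular when the product of their slopes is -1 (negative reciprocals).
m1 * m2 = (5/4) * (-4/5) = -1, confirming perpendicularity.

Perpendicular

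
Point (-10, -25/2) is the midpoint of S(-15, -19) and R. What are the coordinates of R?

Using the midpoint formula: M = ((x1 + x2)/2, (y1 + y2)/2)
We know M = (-10, -25/2) and S = (-15, -19)
For x: -10 = (-15 + x2)/2, so x2 = 2*-10 - -15 = -5
For y: -25/2 = (-19 + y2)/2, so y2 = 2*-25/2 - -19 = -6
R = (-5, -6)

(-5, -6)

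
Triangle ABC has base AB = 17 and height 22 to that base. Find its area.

Area = (1/2)(17)(22) = 187

187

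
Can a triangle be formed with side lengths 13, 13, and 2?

Sort the sides: 2, 13, 13.
It suffices to check that the sum of the two smallest exceeds the largest:
2 + 13 = 15 > 13. ✓
Yes, a valid triangle can be formed.

Yes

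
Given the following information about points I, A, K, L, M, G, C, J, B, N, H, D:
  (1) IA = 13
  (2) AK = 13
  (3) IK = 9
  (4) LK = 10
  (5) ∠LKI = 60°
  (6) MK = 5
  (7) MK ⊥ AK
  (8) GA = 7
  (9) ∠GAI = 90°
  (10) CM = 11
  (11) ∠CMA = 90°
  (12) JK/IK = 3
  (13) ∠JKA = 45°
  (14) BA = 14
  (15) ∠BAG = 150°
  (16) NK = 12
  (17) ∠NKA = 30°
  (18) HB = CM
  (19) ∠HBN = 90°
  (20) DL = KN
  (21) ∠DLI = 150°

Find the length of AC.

Step 1: By the law of cosines on triangle AKM: AM² = 13² + 5² − 2·13·5·cos(90°) = 194, so AM = √194.
Step 2: By the law of cosines on triangle AMC: AC² = √194² + 11² − 2·√194·11·cos(90°) = 315, so AC = 3·√35.

Therefore, the length of AC = 3·√35.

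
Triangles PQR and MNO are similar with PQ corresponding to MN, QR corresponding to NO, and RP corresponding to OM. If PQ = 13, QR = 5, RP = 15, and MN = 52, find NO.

k = 52/13 = 4. NO = 4 * 5 = 20.

20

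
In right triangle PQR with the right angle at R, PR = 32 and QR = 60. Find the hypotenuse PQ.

By the Pythagorean theorem: PQ^2 = PR^2 + QR^2
PQ^2 = 32^2 + 60^2 = 1024 + 3600 = 4624
PQ = sqrt(4624) = 68

68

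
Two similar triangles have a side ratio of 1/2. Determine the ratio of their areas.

The ratio of areas of similar triangles equals the square of the side ratio.
Side ratio = 1:2
Area ratio = (1/2)^2 = 1/4 = 1:4

1:4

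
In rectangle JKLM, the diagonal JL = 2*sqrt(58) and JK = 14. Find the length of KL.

Using the Pythagorean theorem: d^2 = a^2 + b^2
b^2 = d^2 - a^2
b^2 = 232 - 196
b^2 = 36
b = sqrt(36) = 6

6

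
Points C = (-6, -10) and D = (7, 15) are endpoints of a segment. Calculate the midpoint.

The midpoint is the average of the coordinates:
x: (-6 + 7)/2 = 1/2
y: (-10 + 15)/2 = 5/2
Midpoint = (1/2, 5/2)

(1/2, 5/2)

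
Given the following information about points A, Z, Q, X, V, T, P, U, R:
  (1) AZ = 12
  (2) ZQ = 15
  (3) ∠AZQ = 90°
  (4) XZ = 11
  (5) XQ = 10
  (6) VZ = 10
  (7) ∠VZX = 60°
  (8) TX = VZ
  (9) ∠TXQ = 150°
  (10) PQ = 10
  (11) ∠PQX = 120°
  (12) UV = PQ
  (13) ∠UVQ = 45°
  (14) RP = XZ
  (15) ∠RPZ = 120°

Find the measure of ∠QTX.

From the given relations: TX = VZ = 10.
Step 1: By the law of cosines on triangle TXQ: TQ² = 10² + 10² − 2·10·10·cos(150°) = 373.21, so TQ ≈ 19.32.
Step 2: By the inverse law of cosines on triangle QTX: cos(∠QTX) = (19.32² + 10² − 10²) / (2·19.32·10) = 373.21/386.37 = 0.9659, so ∠QTX = 15°.

Therefore, the measure of angle ∠QTX = 15°.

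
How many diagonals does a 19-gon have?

The number of diagonals in an n-gon is n(n - 3)/2.
For n = 19: 19(19 - 3)/2 = 19 × 16 / 2 = 152.

152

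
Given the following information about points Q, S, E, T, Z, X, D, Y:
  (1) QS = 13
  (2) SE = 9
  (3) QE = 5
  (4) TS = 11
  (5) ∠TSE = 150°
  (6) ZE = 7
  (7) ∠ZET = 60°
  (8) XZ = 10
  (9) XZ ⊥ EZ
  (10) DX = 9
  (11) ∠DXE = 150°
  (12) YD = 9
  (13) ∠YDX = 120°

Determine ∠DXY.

Step 1: By the law of cosines on triangle XDY: XY² = 9² + 9² − 2·9·9·cos(120°) = 243, so XY = 9·√3.
Step 2: By the inverse law of cosines on triangle DXY: cos(∠DXY) = (9² + (9·√3)² − 9²) / (2·9·9·√3) = 243/280.59 = 0.866, so ∠DXY = 30°.

Therefore, the measure of angle ∠DXY = 30°.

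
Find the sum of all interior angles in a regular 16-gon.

The sum of interior angles of an n-sided polygon is (n - 2) * 180.
For n = 16: (16 - 2) * 180 = 14 * 180 = 2520 degrees.

2520 degrees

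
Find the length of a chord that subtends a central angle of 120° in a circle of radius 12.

Drop a perpendicular from the center to the chord, bisecting both the chord and the central angle.
Each half-chord = r sin(θ/2) = 12 sin(60°).
The full chord = 2 × 12 × sin(60°) = 12*sqrt(3).

12*sqrt(3)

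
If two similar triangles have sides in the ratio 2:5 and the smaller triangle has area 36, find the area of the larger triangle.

For similar figures, the area ratio equals the square of the side ratio.
Side ratio (the smaller triangle to the larger triangle) = 2:5, so area ratio = 2^2:5^2 = 4:25.
If the area of the smaller triangle is 36, then the area of the larger triangle = 36 * (25/4) = 225.

225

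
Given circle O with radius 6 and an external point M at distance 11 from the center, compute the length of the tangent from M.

Let T be the point of tangency. Then OT ⊥ MT (radius ⊥ tangent).
In right triangle OTM: OM² = OT² + MT²
11² = 6² + MT²
MT² = 85, MT = sqrt(85)

sqrt(85)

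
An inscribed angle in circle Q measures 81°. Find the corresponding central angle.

Central angle = 2 × 81° = 162° (inscribed angle theorem).

162°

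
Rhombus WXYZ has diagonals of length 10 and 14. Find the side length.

In a rhombus, the diagonals bisect each other perpendicularly, creating four congruent right triangles.
Each triangle has legs 5 (half of 10) and 7 (half of 14).
The hypotenuse of each right triangle is a side of the rhombus:
side = sqrt(5^2 + 7^2) = sqrt(74)

sqrt(74)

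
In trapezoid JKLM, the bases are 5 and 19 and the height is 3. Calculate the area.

Area = (5 + 19) * 3 / 2 = 72 / 2 = 36

36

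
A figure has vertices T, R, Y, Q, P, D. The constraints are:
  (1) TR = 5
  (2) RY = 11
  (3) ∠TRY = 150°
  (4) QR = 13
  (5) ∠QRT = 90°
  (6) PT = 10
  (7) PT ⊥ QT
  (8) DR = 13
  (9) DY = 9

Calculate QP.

Step 1: By the law of cosines on triangle QRT: QT² = 13² + 5² − 2·13·5·cos(90°) = 194, so QT = √194.
Step 2: By the law of cosines on triangle QTP: QP² = √194² + 10² − 2·√194·10·cos(90°) = 294, so QP = 7·√6.

Therefore, the length of QP = 7·√6.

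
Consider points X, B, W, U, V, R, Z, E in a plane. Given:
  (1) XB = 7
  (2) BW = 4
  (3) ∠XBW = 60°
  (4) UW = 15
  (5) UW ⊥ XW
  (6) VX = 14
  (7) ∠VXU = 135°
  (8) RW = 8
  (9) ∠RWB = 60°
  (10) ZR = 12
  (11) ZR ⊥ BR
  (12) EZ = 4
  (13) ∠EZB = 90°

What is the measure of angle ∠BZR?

Step 1: By the law of cosines on triangle BWR: BR² = 4² + 8² − 2·4·8·cos(60°) = 48, so BR = 4·√3.
Step 2: By the law of cosines on triangle ZRB: ZB² = 12² + (4·√3)² − 2·12·4·√3·cos(90°) = 192, so ZB = 8·√3.
Step 3: By the inverse law of cosines on triangle BZR: cos(∠BZR) = ((8·√3)² + 12² − (4·√3)²) / (2·8·√3·12) = 288/332.55 = 0.866, so ∠BZR = 30°.

Therefore, the measure of angle ∠BZR = 30°.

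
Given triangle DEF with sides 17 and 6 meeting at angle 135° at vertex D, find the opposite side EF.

By the law of cosines: EF^2 = DE^2 + DF^2 - 2*DE*DF*cos(D)
EF^2 = 17^2 + 6^2 - 2*17*6*cos(135°)
EF^2 = 289 + 36 - 204*(-sqrt(2)/2)
EF^2 = 102*sqrt(2) + 325
EF = sqrt(102*sqrt(2) + 325)

sqrt(102*sqrt(2) + 325)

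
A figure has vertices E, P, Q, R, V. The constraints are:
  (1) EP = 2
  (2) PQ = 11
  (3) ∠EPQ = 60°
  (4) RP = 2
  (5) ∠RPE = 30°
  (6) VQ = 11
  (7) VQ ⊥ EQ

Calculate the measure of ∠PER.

Step 1: By the law of cosines on triangle EPR: ER² = 2² + 2² − 2·2·2·cos(30°) = 1.07, so ER ≈ 1.04.
Step 2: By the inverse law of cosines on triangle PER: cos(∠PER) = (2² + 1.04² − 2²) / (2·2·1.04) = 1.07/4.14 = 0.2588, so ∠PER = 75°.

Therefore, the measure of angle ∠PER = 75°.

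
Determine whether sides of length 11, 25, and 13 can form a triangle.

Check the triangle inequality: 11 + 13 = 24 ≤ 25.
Since the sum of two sides does not exceed the third, no triangle can be formed.

No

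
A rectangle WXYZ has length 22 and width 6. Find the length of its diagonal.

d = sqrt(22^2 + 6^2) = sqrt(520) = 2*sqrt(130)

2*sqrt(130)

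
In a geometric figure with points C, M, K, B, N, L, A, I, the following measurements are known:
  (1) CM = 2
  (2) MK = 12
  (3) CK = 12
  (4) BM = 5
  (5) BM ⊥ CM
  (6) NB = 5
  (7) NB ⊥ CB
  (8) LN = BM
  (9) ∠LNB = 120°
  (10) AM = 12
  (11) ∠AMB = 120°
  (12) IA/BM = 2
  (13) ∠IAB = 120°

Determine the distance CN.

Step 1: By the law of cosines on triangle BMC: BC² = 5² + 2² − 2·5·2·cos(90°) = 29, so BC = √29.
Step 2: By the law of cosines on triangle CBN: CN² = √29² + 5² − 2·√29·5·cos(90°) = 54, so CN = 3·√6.

Therefore, the length of CN = 3·√6.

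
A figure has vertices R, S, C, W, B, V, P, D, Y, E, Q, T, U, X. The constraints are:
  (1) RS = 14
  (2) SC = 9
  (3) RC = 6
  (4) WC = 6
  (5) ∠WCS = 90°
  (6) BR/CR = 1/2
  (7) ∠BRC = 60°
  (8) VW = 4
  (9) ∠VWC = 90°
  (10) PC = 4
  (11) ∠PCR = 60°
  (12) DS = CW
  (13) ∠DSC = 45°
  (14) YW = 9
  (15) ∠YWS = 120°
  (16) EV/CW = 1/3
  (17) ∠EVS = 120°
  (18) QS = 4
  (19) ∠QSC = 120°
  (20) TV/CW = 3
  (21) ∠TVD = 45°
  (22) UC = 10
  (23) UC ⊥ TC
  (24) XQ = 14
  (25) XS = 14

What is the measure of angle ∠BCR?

From the given relations: BR = 1/2·CR = 1/2·6 = 3.
Step 1: By the law of cosines on triangle CRB: CB² = 6² + 3² − 2·6·3·cos(60°) = 27, so CB = 3·√3.
Step 2: By the inverse law of cosines on triangle BCR: cos(∠BCR) = ((3·√3)² + 6² − 3²) / (2·3·√3·6) = 54/62.35 = 0.866, so ∠BCR = 30°.

Therefore, the measure of angle ∠BCR = 30°.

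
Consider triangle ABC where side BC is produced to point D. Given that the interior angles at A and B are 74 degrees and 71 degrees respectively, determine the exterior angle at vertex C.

Exterior angle = 74 + 71 = 145 degrees (exterior angle theorem).

145 degrees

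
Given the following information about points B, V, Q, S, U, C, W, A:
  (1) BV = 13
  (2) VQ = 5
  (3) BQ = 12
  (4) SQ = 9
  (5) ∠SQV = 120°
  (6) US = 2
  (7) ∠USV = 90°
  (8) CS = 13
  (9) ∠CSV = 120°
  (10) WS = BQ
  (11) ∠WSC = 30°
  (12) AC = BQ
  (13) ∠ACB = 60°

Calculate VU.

Step 1: By the law of cosines on triangle SQV: SV² = 9² + 5² − 2·9·5·cos(120°) = 151, so SV = √151.
Step 2: By the law of cosines on triangle VSU: VU² = √151² + 2² − 2·√151·2·cos(90°) = 155, so VU = √155.

Therefore, the length of VU = √155.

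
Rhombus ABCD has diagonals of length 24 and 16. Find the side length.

The diagonals of a rhombus bisect each other at right angles.
Half-diagonals: 24/2 = 12 and 16/2 = 8
side = sqrt(12^2 + 8^2)
side = sqrt(144 + 64)
side = sqrt(208) = 4*sqrt(13)

4*sqrt(13)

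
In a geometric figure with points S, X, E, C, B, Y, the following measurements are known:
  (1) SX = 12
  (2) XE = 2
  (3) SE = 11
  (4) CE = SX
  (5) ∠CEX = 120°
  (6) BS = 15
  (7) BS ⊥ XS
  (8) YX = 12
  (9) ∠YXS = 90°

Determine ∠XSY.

Step 1: By the law of cosines on triangle SXY: SY² = 12² + 12² − 2·12·12·cos(90°) = 288, so SY = 12·√2.
Step 2: By the inverse law of cosines on triangle XSY: cos(∠XSY) = (12² + (12·√2)² − 12²) / (2·12·12·√2) = 288/407.29 = 0.7071, so ∠XSY = 45°.

Therefore, the measure of angle ∠XSY = 45°.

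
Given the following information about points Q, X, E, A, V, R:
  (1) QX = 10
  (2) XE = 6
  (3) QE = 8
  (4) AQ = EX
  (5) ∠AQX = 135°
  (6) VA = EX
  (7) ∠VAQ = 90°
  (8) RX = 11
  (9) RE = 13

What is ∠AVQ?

From the given relations: VA = EX = 6; AQ = EX = 6.
Step 1: By the law of cosines on triangle VAQ: VQ² = 6² + 6² − 2·6·6·cos(90°) = 72, so VQ = 6·√2.
Step 2: By the inverse law of cosines on triangle AVQ: cos(∠AVQ) = (6² + (6·√2)² − 6²) / (2·6·6·√2) = 72/101.82 = 0.7071, so ∠AVQ = 45°.

Therefore, the measure of angle ∠AVQ = 45°.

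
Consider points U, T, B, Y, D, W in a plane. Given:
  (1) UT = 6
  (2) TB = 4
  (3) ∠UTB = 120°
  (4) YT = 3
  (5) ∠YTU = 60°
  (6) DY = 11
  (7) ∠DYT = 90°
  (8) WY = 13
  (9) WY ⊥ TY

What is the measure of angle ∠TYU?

Step 1: By the law of cosines on triangle YTU: YU² = 3² + 6² − 2·3·6·cos(60°) = 27, so YU = 3·√3.
Step 2: By the inverse law of cosines on triangle TYU: cos(∠TYU) = (3² + (3·√3)² − 6²) / (2·3·3·√3) = 0/31.18 = 0, so ∠TYU = 90°.

Therefore, the measure of angle ∠TYU = 90°.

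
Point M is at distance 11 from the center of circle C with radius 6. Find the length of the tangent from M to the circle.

Let T be the point of tangency. Then CT ⊥ MT (radius ⊥ tangent).
In right triangle CTM: CM² = CT² + MT²
11² = 6² + MT²
MT² = 85, MT = sqrt(85)

sqrt(85)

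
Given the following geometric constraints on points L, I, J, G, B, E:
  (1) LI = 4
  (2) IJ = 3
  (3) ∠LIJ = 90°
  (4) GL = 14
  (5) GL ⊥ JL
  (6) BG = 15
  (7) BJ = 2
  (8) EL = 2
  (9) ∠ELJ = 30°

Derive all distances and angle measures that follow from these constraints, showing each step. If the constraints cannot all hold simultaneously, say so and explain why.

The constraints are consistent.

Step 1: From LI = 4, IJ = 3, and ∠LIJ = 90°, by the law of cosines:
  LJ² = LI² + IJ² - 2·LI·IJ·cos(90°) = 16 + 9 - 0 = 25
  LJ = 5

Step 2: From JL = 5, LG = 14, and ∠JLG = 90°, by the law of cosines:
  JG² = JL² + LG² - 2·JL·LG·cos(90°) = 25 + 196 - 0 = 221
  JG ≈ 14.87

Step 3: From JL = 5, LE = 2, and ∠JLE = 30°, by the law of cosines:
  JE² = JL² + LE² - 2·JL·LE·cos(30°) = 25 + 4 - 17.32 = 11.68
  JE ≈ 3.42

Step 4: From LI = 4, LJ = 5, IJ = 3, by the inverse law of cosines:
  cos(∠ILJ) = (LI² + LJ² - IJ²) / (2·LI·LJ)
  ∠ILJ = 36.87°

Step 5: From JI = 3, JL = 5, IL = 4, by the inverse law of cosines:
  cos(∠IJL) = (JI² + JL² - IL²) / (2·JI·JL)
  ∠IJL = 53.13°

Step 6: From JB = 2, JG = 14.87, BG = 15, by the inverse law of cosines:
  cos(∠BJG) = (JB² + JG² - BG²) / (2·JB·JG)
  ∠BJG = 90°

Step 7: From JE = 3.42, JL = 5, EL = 2, by the inverse law of cosines:
  cos(∠EJL) = (JE² + JL² - EL²) / (2·JE·JL)
  ∠EJL = 17.01°

Step 8: From JG = 14.87, JL = 5, GL = 14, by the inverse law of cosines:
  cos(∠GJL) = (JG² + JL² - GL²) / (2·JG·JL)
  ∠GJL = 70.35°

Step 9: From GB = 15, GJ = 14.87, BJ = 2, by the inverse law of cosines:
  cos(∠BGJ) = (GB² + GJ² - BJ²) / (2·GB·GJ)
  ∠BGJ = 7.66°

Step 10: From GJ = 14.87, GL = 14, JL = 5, by the inverse law of cosines:
  cos(∠JGL) = (GJ² + GL² - JL²) / (2·GJ·GL)
  ∠JGL = 19.65°

Step 11: From BG = 15, BJ = 2, GJ = 14.87, by the inverse law of cosines:
  cos(∠GBJ) = (BG² + BJ² - GJ²) / (2·BG·BJ)
  ∠GBJ = 82.34°

Step 12: From EJ = 3.42, EL = 2, JL = 5, by the inverse law of cosines:
  cos(∠JEL) = (EJ² + EL² - JL²) / (2·EJ·EL)
  ∠JEL = 132.99°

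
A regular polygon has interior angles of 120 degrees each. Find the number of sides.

Exterior angle = 180 - 120 = 60. n = 360 / 60 = 6.

6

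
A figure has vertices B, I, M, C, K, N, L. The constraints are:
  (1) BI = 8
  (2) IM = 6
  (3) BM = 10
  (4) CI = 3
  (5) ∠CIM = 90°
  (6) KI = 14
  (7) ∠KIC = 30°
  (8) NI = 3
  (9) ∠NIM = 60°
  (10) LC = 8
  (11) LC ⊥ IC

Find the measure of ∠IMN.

Step 1: By the law of cosines on triangle MIN: MN² = 6² + 3² − 2·6·3·cos(60°) = 27, so MN = 3·√3.
Step 2: By the inverse law of cosines on triangle IMN: cos(∠IMN) = (6² + (3·√3)² − 3²) / (2·6·3·√3) = 54/62.35 = 0.866, so ∠IMN = 30°.

Therefore, the measure of angle ∠IMN = 30°.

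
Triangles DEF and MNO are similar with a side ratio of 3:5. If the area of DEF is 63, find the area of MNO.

Area ratio = (3/5)^2 = 9/25. Area of MNO = 63 * 25/9 = 175.

175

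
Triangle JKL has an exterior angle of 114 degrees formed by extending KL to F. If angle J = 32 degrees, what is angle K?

By the exterior angle theorem: exterior angle = sum of remote interior angles.
114 = 32 + angle K
angle K = 114 - 32 = 82 degrees

82 degrees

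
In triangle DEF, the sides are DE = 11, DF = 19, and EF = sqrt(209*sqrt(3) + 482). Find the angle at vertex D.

cos(D) = (11² + 19² - (sqrt(209*sqrt(3) + 482))²) / (2 × 11 × 19) = -sqrt(3)/2, so D = arccos(-sqrt(3)/2) = 150°.

150°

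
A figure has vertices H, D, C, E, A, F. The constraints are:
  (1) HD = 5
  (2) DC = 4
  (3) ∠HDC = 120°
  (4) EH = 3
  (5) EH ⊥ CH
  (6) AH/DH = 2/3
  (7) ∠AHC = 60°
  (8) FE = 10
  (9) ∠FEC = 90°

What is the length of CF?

Step 1: By the law of cosines on triangle CDH: CH² = 4² + 5² − 2·4·5·cos(120°) = 61, so CH = √61.
Step 2: By the law of cosines on triangle EHC: EC² = 3² + √61² − 2·3·√61·cos(90°) = 70, so EC = √70.
Step 3: By the law of cosines on triangle CEF: CF² = √70² + 10² − 2·√70·10·cos(90°) = 170, so CF = √170.

Therefore, the length of CF = √170.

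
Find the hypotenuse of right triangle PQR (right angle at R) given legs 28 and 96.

By the Pythagorean theorem: PQ^2 = PR^2 + QR^2
PQ^2 = 28^2 + 96^2 = 784 + 9216 = 10000
PQ = sqrt(10000) = 100

100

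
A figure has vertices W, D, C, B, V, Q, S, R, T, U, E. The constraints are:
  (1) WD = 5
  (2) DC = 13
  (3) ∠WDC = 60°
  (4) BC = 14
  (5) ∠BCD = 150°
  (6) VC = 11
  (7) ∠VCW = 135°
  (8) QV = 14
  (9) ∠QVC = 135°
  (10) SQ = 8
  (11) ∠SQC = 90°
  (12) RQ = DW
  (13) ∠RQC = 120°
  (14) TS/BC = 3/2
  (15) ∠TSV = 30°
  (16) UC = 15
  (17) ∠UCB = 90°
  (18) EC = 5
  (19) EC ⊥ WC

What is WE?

Step 1: By the law of cosines on triangle CDW: CW² = 13² + 5² − 2·13·5·cos(60°) = 129, so CW = √129.
Step 2: By the law of cosines on triangle WCE: WE² = √129² + 5² − 2·√129·5·cos(90°) = 154, so WE = √154.

Therefore, the length of WE = √154.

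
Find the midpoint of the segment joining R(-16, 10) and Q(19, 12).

M = ((x₁ + x₂)/2, (y₁ + y₂)/2)
= ((-16 + 19)/2, (10 + 12)/2)
= (3/2, 22/2) = (3/2, 11)

(3/2, 11)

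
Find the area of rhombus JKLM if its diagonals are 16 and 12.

Area of a rhombus = (d1 * d2) / 2
Area = (16 * 12) / 2
Area = 192 / 2
Area = 96

96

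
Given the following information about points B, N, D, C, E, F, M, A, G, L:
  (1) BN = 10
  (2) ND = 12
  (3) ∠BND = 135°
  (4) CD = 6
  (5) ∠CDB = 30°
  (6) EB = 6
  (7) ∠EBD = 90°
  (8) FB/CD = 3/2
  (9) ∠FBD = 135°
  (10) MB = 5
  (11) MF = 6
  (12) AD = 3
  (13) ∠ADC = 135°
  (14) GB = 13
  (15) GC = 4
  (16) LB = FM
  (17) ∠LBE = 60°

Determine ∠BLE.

From the given relations: LB = FM = 6.
Step 1: By the law of cosines on triangle LBE: LE² = 6² + 6² − 2·6·6·cos(60°) = 36, so LE = 6.
Step 2: By the inverse law of cosines on triangle BLE: cos(∠BLE) = (6² + 6² − 6²) / (2·6·6) = 36/72 = 0.5, so ∠BLE = 60°.

Therefore, the measure of angle ∠BLE = 60°.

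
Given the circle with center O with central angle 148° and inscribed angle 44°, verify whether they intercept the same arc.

By the inscribed angle theorem, the inscribed angle for a central angle of 148° should be 148° / 2 = 74°.
The given inscribed angle is 44°, which does not equal 74°.
Therefore, no, they do not correspond to the same arc.

No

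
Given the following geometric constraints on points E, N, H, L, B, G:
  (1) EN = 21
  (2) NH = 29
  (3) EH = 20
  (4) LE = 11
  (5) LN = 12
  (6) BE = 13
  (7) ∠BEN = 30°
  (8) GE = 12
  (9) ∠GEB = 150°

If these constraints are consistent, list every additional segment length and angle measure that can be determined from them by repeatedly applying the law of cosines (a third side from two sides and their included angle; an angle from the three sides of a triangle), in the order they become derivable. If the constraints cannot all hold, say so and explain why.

The constraints are consistent. Derivable facts, in order:
After 1 step:
- BG ≈ 24.15
- NB ≈ 11.71
- ∠EHN = 46.4°
- ∠ELN = 131.81°
- ∠ENH = 43.6°
- ∠ENL = 22.98°
- ∠HEN = 90°
- ∠LEN = 25.21°
After 2 steps:
- ∠BGE = 15.61°
- ∠BNE = 33.71°
- ∠EBG = 14.39°
- ∠EBN = 116.29°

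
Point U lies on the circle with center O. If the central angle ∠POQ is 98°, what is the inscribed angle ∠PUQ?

An inscribed angle intercepts an arc from a point on the circle, while the central angle intercepts the same arc from the center.
The inscribed angle is always half the central angle: 98° / 2 = 49°.

49°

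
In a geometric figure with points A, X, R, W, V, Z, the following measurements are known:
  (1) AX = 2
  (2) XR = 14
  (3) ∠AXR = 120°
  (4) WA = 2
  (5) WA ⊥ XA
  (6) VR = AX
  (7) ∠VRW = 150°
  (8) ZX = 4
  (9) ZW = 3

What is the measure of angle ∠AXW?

Step 1: By the law of cosines on triangle XAW: XW² = 2² + 2² − 2·2·2·cos(90°) = 8, so XW = 2·√2.
Step 2: By the inverse law of cosines on triangle AXW: cos(∠AXW) = (2² + (2·√2)² − 2²) / (2·2·2·√2) = 8/11.31 = 0.7071, so ∠AXW = 45°.

Therefore, the measure of angle ∠AXW = 45°.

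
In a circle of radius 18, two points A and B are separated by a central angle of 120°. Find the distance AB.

Chord length = 2r sin(θ/2)
= 2 × 18 × sin(120°/2)
= 2 × 18 × sin(60°)
= 18*sqrt(3)

18*sqrt(3)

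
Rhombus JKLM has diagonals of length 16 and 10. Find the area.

The diagonals of a rhombus divide it into four right triangles.
Each triangle has legs 16/ 2 = 8 and 10/2 = 5, so each has area (1/2)*8*5 = 20.
Four such triangles give total area = (d1 * d2) / 2 = 80.

80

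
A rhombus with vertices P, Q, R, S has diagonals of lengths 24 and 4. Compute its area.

The diagonals of a rhombus divide it into four right triangles.
Each triangle has legs 24/ 2 = 12 and 4/2 = 2, so each has area (1/2)*12*2 = 12.
Four such triangles give total area = (d1 * d2) / 2 = 48.

48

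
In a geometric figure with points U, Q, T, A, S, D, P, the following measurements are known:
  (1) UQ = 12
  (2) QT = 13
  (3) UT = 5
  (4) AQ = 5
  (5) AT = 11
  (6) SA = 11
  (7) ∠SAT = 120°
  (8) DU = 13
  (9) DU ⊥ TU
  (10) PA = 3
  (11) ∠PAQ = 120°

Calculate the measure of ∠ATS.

Step 1: By the law of cosines on triangle TAS: TS² = 11² + 11² − 2·11·11·cos(120°) = 363, so TS = 11·√3.
Step 2: By the inverse law of cosines on triangle ATS: cos(∠ATS) = (11² + (11·√3)² − 11²) / (2·11·11·√3) = 363/419.16 = 0.866, so ∠ATS = 30°.

Therefore, the measure of angle ∠ATS = 30°.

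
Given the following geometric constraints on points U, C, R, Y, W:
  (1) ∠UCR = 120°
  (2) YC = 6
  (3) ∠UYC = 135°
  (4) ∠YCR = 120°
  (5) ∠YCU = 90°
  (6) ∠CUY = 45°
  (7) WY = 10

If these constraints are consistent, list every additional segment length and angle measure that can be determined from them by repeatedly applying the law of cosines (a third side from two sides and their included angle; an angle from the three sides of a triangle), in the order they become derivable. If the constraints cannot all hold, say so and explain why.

These constraints are not satisfiable: (3), (5) and (6) are the three interior angles of triangle UYC, which must sum to 180°, but 135° + 90° + 45° = 270°. No planar figure meets all of them, so nothing further can be derived.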